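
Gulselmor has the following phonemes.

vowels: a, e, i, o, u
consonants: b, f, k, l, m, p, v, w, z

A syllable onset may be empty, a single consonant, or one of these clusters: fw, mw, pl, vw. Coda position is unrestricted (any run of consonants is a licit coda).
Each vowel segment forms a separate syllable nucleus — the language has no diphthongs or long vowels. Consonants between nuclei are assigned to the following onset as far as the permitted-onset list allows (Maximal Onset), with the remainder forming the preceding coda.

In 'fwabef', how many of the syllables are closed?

1

The vowels are a, e — 2 nuclei, so 2 syllables.
/a…e/ gap (V1→V2): just /b/ — single C goes to the following onset.
Syllabification: fwa.bef.
Classifying each syllable: /fwa/ (open), /bef/ (closed).
Closed syllables: 1.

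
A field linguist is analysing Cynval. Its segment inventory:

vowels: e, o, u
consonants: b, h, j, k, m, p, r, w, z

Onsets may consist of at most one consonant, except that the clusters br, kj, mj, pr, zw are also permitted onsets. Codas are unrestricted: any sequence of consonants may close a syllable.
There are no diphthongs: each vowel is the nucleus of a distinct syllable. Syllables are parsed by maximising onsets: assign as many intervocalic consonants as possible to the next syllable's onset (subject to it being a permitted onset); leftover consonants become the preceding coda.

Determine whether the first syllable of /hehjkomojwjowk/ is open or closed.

closed

Nuclei (vowels): e, o, o, o → 4 syllables.
/e…o/ gap (V1→V2): /hjk/; trying suffixes from longest down, /k/ is the first permitted one, so coda /hj/ | onset /k/.
/o…o/ gap (V2→V3): /m/ is a single consonant, so it becomes the next onset.
/o…o/ gap (V3→V4): /jwj/; trying suffixes from longest down, /j/ is the first permitted one, so coda /jw/ | onset /j/.
So the parse is hehj.ko.mojw.jowk.
Syllable 1 is /hehj/ with coda /hj/, so it is closed.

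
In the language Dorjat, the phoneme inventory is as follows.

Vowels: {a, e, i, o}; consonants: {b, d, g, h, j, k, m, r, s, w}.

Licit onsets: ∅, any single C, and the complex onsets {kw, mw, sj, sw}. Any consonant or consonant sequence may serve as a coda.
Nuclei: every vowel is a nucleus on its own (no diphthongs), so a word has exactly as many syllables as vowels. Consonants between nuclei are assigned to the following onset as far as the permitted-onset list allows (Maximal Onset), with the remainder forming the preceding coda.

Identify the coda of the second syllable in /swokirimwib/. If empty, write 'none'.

Nuclei (vowels): o, i, i, i → 4 syllables.
/o…i/ gap (V1→V2): /k/ → onset of the next syllable (single consonants are always licit onsets).
/i…i/ gap (V2→V3): /r/ → onset of the next syllable (single consonants are always licit onsets).
/i…i/ gap (V3→V4): /mw/ is a licit onset in full, so it all attaches to the next syllable.
Syllabification: swo.ki.ri.mwib.
Syllable 2 is /ki/: onset /k/, nucleus /i/, coda ∅.

none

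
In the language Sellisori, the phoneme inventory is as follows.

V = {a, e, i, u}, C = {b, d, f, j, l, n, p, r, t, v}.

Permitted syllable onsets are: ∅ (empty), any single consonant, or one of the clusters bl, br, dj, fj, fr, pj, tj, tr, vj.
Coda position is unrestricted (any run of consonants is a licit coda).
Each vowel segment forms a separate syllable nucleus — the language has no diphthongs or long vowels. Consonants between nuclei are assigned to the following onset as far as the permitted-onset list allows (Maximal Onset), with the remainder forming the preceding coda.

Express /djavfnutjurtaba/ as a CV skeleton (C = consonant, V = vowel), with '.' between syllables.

CCVCC.CV.CCVC.CV.CV

Vowels present: a, u, u, a, a; each is a nucleus, giving 5 syllables.
Between /a/ (V1) and /u/ (V2): cluster /vfn/ — the longest permitted-onset suffix is /n/; onset = /n/, preceding coda = /vf/.
Between /u/ (V2) and /u/ (V3): /tj/ is a licit onset in full, so it all attaches to the next syllable.
Between /u/ (V3) and /a/ (V4): /rt/ splits as /r/ + /t/ (/t/ is the longest suffix that is a licit onset).
Between /a/ (V4) and /a/ (V5): just /b/ — single C goes to the following onset.
So the parse is djavf.nu.tjur.ta.ba.
Mapping each syllable to C/V: /djavf/ → CCVCC, /nu/ → CV, /tjur/ → CCVC, /ta/ → CV, /ba/ → CV.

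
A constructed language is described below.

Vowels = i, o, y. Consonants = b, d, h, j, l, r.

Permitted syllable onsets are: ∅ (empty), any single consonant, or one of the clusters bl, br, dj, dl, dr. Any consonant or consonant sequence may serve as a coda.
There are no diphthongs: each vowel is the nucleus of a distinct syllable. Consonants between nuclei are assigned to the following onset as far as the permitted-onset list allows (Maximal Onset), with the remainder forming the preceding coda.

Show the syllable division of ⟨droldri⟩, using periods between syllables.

Nuclei (vowels): o, i → 2 syllables.
V1 /o/ – V2 /i/: /ldr/ splits as /l/ + /dr/ (/dr/ is the longest suffix that is a licit onset).

drol.dri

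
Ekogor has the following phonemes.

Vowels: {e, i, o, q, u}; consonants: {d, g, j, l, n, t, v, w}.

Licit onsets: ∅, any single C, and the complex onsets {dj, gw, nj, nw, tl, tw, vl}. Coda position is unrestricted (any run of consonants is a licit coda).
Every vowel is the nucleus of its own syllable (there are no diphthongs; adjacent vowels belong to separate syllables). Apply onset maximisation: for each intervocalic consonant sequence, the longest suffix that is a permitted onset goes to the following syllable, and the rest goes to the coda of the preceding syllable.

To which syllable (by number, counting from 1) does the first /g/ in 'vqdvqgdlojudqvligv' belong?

The vowels are q, q, o, u, q, i — 6 nuclei, so 6 syllables.
Between /q/ (V1) and /q/ (V2): /dv/ splits as /d/ + /v/ (/v/ is the longest suffix that is a licit onset).
Between /q/ (V2) and /o/ (V3): /gdl/ — longest licit onset from the right is /l/, leaving /gd/ as coda.
Between /o/ (V3) and /u/ (V4): just /j/ — single C goes to the following onset.
Between /u/ (V4) and /q/ (V5): /d/ is a single consonant, so it becomes the next onset.
Between /q/ (V5) and /i/ (V6): /vl/ — entire cluster is a permitted onset → onset /vl/, coda ∅.
Syllabification: vqd.vqgd.lo.ju.dq.vligv.
The first /g/ is in the coda of syllable 2 (/vqgd/).

2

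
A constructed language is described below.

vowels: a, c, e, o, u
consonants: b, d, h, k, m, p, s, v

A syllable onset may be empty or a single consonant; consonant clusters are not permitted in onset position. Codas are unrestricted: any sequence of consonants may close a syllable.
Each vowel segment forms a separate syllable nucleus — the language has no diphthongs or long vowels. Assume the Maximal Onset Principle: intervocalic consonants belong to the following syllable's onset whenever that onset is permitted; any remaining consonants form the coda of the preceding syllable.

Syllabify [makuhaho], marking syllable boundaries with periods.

Nuclei (vowels): a, u, a, o → 4 syllables.
V1 /a/ – V2 /u/: just /k/ — single C goes to the following onset.
V2 /u/ – V3 /a/: just /h/ — single C goes to the following onset.
V3 /a/ – V4 /o/: /h/ → onset of the next syllable (single consonants are always licit onsets).

ma.ku.ha.ho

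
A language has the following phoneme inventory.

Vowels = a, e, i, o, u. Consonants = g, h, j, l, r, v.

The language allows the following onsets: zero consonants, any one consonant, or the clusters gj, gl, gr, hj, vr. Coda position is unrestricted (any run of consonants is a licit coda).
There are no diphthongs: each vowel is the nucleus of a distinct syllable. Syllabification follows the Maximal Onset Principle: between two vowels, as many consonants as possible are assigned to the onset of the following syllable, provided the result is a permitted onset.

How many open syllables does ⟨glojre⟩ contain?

Nuclei (vowels): o, e → 2 syllables.
σ1/σ2 boundary: /jr/ — longest licit onset from the right is /r/, leaving /j/ as coda.
So the parse is gloj.re.
Classifying each syllable: /gloj/ (closed), /re/ (open).
Open syllables: 1.

1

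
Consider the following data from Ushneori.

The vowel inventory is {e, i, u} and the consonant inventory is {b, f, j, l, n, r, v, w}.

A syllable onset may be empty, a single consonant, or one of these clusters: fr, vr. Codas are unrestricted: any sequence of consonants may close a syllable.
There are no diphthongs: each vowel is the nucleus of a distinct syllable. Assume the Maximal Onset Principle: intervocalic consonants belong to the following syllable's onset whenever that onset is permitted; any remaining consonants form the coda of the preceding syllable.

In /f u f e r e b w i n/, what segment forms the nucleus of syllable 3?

e

Vowels present: u, e, e, i; each is a nucleus, giving 4 syllables.
The third nucleus (vowel 3 from the left) is /e/.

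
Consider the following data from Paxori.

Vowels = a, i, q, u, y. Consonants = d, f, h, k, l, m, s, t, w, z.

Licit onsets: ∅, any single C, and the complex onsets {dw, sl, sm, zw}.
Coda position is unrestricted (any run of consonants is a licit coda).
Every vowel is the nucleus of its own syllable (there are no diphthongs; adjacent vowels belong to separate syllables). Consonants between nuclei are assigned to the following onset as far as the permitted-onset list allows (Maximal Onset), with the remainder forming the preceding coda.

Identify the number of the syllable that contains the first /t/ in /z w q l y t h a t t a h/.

Vowels present: q, y, a, a; each is a nucleus, giving 4 syllables.
σ1/σ2 boundary: just /l/ — single C goes to the following onset.
σ2/σ3 boundary: /th/ splits as /t/ + /h/ (/h/ is the longest suffix that is a licit onset).
σ3/σ4 boundary: cluster /tt/ — the longest permitted-onset suffix is /t/; onset = /t/, preceding coda = /t/.
Putting it together: zwq.lyt.hat.tah.
The first /t/ is in the coda of syllable 2 (/lyt/).

2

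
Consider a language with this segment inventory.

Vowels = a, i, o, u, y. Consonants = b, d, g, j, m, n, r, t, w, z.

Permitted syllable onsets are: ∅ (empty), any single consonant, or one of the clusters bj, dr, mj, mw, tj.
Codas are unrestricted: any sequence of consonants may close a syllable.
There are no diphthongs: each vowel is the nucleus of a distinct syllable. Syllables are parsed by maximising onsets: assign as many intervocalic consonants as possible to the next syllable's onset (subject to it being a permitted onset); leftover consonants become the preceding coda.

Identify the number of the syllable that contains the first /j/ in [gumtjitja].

2

The vowels are u, i, a — 3 nuclei, so 3 syllables.
V1 /u/ – V2 /i/: cluster /mtj/ — the longest permitted-onset suffix is /tj/; onset = /tj/, preceding coda = /m/.
V2 /i/ – V3 /a/: cluster /tj/ — /tj/ is itself a permitted onset, so the whole cluster goes right; preceding coda = ∅.
Result: gum.tji.tja.
The first /j/ is in the onset of syllable 2 (/tji/).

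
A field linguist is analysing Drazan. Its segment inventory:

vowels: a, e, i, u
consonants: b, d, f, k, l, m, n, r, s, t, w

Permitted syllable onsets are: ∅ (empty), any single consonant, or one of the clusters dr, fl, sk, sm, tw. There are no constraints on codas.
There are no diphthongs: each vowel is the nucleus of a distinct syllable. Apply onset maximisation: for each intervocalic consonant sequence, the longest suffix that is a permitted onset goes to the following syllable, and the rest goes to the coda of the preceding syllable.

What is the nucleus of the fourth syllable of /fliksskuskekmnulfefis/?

Nuclei (vowels): i, u, e, u, e, i → 6 syllables.
The fourth nucleus (vowel 4 from the left) is /u/.

u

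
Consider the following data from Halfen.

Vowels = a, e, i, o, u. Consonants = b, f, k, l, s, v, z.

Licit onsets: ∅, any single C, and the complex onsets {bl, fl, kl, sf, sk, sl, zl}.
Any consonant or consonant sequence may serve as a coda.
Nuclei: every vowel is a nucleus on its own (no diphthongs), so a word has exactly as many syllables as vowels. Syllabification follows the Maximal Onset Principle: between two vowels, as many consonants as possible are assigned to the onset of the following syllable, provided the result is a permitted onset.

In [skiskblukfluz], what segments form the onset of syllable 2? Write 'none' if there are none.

bl

Nuclei (vowels): i, u, u → 3 syllables.
Between /i/ (V1) and /u/ (V2): /skbl/ splits as /sk/ + /bl/ (/bl/ is the longest suffix that is a licit onset).
Between /u/ (V2) and /u/ (V3): cluster /kfl/ — the longest permitted-onset suffix is /fl/; onset = /fl/, preceding coda = /k/.
Syllabification: skisk.bluk.fluz.
Syllable 2 is /bluk/: onset /bl/, nucleus /u/, coda /k/.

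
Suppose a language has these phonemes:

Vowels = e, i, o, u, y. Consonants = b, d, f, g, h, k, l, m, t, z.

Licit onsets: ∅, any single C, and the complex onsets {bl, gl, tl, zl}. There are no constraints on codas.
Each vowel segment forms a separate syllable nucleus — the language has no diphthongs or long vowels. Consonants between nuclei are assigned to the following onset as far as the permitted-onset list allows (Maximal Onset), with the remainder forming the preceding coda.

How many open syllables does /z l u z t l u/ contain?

Nuclei (vowels): u, u → 2 syllables.
Between /u/ (V1) and /u/ (V2): /ztl/ — longest licit onset from the right is /tl/, leaving /z/ as coda.
Syllabification: zluz.tlu.
Classifying each syllable: /zluz/ (closed), /tlu/ (open).
Open syllables: 1.

1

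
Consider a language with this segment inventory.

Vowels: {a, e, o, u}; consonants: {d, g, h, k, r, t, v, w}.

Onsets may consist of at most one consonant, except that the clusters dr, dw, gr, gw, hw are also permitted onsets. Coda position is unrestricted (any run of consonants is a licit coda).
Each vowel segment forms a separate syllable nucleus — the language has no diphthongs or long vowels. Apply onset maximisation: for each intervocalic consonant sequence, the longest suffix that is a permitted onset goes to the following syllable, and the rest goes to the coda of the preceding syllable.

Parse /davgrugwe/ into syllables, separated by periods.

Nuclei (vowels): a, u, e → 3 syllables.
V1 /a/ – V2 /u/: /vgr/; trying suffixes from longest down, /gr/ is the first permitted one, so coda /v/ | onset /gr/.
V2 /u/ – V3 /e/: cluster /gw/ — /gw/ is itself a permitted onset, so the whole cluster goes right; preceding coda = ∅.

dav.gru.gwe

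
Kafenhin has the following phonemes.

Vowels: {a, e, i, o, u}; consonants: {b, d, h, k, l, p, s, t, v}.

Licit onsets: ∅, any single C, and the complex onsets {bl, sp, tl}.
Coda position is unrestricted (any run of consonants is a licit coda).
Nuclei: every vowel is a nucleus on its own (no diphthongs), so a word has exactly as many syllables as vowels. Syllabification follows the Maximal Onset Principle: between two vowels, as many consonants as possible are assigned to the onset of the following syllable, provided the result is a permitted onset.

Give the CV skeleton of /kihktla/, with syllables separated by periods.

CVCC.CCV

The vowels are i, a — 2 nuclei, so 2 syllables.
V1 /i/ – V2 /a/: /hktl/ splits as /hk/ + /tl/ (/tl/ is the longest suffix that is a licit onset).
Putting it together: kihk.tla.
Mapping each syllable to C/V: /kihk/ → CVCC, /tla/ → CCV.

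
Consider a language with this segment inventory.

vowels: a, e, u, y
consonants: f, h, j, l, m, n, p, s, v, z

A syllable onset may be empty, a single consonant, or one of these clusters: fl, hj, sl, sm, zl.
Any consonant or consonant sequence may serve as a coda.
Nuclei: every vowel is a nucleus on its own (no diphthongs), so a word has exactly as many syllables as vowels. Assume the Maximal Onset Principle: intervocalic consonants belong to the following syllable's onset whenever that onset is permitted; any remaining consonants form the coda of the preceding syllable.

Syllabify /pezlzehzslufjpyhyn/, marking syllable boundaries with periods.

The vowels are e, e, u, y, y — 5 nuclei, so 5 syllables.
V1 /e/ – V2 /e/: /zlz/ — longest licit onset from the right is /z/, leaving /zl/ as coda.
V2 /e/ – V3 /u/: cluster /hzsl/ — the longest permitted-onset suffix is /sl/; onset = /sl/, preceding coda = /hz/.
V3 /u/ – V4 /y/: /fjp/ — longest licit onset from the right is /p/, leaving /fj/ as coda.
V4 /y/ – V5 /y/: /h/ is a single consonant, so it becomes the next onset.

pezl.zehz.slufj.py.hyn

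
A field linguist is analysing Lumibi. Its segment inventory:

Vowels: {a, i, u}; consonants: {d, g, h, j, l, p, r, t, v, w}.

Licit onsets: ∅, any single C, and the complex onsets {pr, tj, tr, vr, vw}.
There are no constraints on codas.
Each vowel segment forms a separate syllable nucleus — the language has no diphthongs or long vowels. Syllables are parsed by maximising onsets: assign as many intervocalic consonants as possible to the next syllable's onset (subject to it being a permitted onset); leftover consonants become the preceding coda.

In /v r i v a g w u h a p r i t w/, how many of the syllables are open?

3

Vowels present: i, a, u, a, i; each is a nucleus, giving 5 syllables.
σ1/σ2 boundary: just /v/ — single C goes to the following onset.
σ2/σ3 boundary: /gw/ splits as /g/ + /w/ (/w/ is the longest suffix that is a licit onset).
σ3/σ4 boundary: just /h/ — single C goes to the following onset.
σ4/σ5 boundary: cluster /pr/ — /pr/ is itself a permitted onset, so the whole cluster goes right; preceding coda = ∅.
Syllabification: vri.vag.wu.ha.pritw.
Classifying each syllable: /vri/ (open), /vag/ (closed), /wu/ (open), /ha/ (open), /pritw/ (closed).
Open syllables: 3.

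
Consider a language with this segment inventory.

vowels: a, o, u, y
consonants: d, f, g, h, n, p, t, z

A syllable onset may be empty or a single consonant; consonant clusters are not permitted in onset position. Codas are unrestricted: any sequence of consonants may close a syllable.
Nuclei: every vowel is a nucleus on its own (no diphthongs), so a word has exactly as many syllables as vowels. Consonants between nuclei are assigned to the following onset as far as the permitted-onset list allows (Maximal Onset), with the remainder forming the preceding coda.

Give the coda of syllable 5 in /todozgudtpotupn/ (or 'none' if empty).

Vowels present: o, o, u, o, u; each is a nucleus, giving 5 syllables.
σ1/σ2 boundary: /d/ is a single consonant, so it becomes the next onset.
σ2/σ3 boundary: /zg/; trying suffixes from longest down, /g/ is the first permitted one, so coda /z/ | onset /g/.
σ3/σ4 boundary: /dtp/; trying suffixes from longest down, /p/ is the first permitted one, so coda /dt/ | onset /p/.
σ4/σ5 boundary: /t/ → onset of the next syllable (single consonants are always licit onsets).
Syllabification: to.doz.gudt.po.tupn.
Syllable 5 is /tupn/: onset /t/, nucleus /u/, coda /pn/.

pn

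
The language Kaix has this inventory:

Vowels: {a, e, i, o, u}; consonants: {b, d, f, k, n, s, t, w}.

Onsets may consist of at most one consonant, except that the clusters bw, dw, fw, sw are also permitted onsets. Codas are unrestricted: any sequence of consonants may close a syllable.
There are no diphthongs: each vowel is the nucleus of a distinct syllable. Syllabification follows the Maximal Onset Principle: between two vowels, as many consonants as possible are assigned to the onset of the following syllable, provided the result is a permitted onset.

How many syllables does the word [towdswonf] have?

Nuclei (vowels): o, o → 2 syllables.

2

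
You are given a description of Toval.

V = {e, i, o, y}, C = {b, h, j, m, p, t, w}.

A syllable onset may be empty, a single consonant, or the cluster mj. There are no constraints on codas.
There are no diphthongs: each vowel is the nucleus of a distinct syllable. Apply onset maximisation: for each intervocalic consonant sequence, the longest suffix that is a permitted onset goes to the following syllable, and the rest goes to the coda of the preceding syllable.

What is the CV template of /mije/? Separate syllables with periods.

CV.CV

Nuclei (vowels): i, e → 2 syllables.
V1 /i/ – V2 /e/: /j/ → onset of the next syllable (single consonants are always licit onsets).
So the parse is mi.je.
Mapping each syllable to C/V: /mi/ → CV, /je/ → CV.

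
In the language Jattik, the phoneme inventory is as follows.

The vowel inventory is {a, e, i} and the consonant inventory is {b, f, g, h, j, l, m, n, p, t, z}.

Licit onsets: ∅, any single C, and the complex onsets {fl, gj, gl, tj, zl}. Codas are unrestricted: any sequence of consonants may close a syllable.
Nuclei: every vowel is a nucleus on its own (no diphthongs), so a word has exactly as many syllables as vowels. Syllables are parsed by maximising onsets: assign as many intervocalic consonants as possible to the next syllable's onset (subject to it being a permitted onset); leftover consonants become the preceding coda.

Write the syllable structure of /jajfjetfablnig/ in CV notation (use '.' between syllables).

CVCC.CVC.CVCC.CVC

The vowels are a, e, a, i — 4 nuclei, so 4 syllables.
Between /a/ (V1) and /e/ (V2): cluster /jfj/ — the longest permitted-onset suffix is /j/; onset = /j/, preceding coda = /jf/.
Between /e/ (V2) and /a/ (V3): /tf/; trying suffixes from longest down, /f/ is the first permitted one, so coda /t/ | onset /f/.
Between /a/ (V3) and /i/ (V4): cluster /bln/ — the longest permitted-onset suffix is /n/; onset = /n/, preceding coda = /bl/.
So the parse is jajf.jet.fabl.nig.
Mapping each syllable to C/V: /jajf/ → CVCC, /jet/ → CVC, /fabl/ → CVCC, /nig/ → CVC.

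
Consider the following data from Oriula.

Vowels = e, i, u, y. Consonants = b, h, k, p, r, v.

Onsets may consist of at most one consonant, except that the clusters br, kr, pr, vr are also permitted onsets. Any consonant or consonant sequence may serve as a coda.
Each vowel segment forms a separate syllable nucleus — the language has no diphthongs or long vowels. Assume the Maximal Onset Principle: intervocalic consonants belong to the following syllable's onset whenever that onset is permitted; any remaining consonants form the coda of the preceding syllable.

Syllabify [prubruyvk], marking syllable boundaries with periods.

pru.bru.yvk

Vowels present: u, u, y; each is a nucleus, giving 3 syllables.
σ1/σ2 boundary: /br/ is a licit onset in full, so it all attaches to the next syllable.
σ2/σ3 boundary: no consonants, so the boundary falls immediately after /u/.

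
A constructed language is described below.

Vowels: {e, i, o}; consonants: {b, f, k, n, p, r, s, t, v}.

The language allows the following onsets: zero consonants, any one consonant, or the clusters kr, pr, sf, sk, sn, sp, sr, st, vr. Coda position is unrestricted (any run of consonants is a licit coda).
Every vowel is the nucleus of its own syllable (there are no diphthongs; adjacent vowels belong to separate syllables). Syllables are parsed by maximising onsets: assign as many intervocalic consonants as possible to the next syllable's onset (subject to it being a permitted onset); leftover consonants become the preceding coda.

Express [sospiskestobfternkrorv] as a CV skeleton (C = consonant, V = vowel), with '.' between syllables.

Nuclei (vowels): o, i, e, o, e, o → 6 syllables.
Between /o/ (V1) and /i/ (V2): /sp/ — entire cluster is a permitted onset → onset /sp/, coda ∅.
Between /i/ (V2) and /e/ (V3): /sk/ is a licit onset in full, so it all attaches to the next syllable.
Between /e/ (V3) and /o/ (V4): /st/ is a licit onset in full, so it all attaches to the next syllable.
Between /o/ (V4) and /e/ (V5): /bft/ — longest licit onset from the right is /t/, leaving /bf/ as coda.
Between /e/ (V5) and /o/ (V6): cluster /rnkr/ — the longest permitted-onset suffix is /kr/; onset = /kr/, preceding coda = /rn/.
Syllabification: so.spi.ske.stobf.tern.krorv.
Mapping each syllable to C/V: /so/ → CV, /spi/ → CCV, /ske/ → CCV, /stobf/ → CCVCC, /tern/ → CVCC, /krorv/ → CCVCC.

CV.CCV.CCV.CCVCC.CVCC.CCVCC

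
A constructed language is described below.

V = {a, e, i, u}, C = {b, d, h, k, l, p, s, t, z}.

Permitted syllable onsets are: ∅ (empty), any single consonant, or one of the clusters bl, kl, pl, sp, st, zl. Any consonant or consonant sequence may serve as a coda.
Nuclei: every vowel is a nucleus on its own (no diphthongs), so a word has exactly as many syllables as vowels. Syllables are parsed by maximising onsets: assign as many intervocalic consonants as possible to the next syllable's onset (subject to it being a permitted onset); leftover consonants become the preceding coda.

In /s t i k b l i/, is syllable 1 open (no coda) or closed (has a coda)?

Vowels present: i, i; each is a nucleus, giving 2 syllables.
V1 /i/ – V2 /i/: /kbl/ splits as /k/ + /bl/ (/bl/ is the longest suffix that is a licit onset).
Result: stik.bli.
Syllable 1 is /stik/ with coda /k/, so it is closed.

closed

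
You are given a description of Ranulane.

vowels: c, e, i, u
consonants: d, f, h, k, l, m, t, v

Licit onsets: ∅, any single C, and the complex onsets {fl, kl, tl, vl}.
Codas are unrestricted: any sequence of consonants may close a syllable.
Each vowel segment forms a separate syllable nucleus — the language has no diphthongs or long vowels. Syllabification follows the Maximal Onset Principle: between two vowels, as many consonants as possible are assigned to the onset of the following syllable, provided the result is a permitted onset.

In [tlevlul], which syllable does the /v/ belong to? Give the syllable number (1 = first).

2

Nuclei (vowels): e, u → 2 syllables.
/e…u/ gap (V1→V2): /vl/ — entire cluster is a permitted onset → onset /vl/, coda ∅.
Putting it together: tle.vlul.
The /v/ is in the onset of syllable 2 (/vlul/).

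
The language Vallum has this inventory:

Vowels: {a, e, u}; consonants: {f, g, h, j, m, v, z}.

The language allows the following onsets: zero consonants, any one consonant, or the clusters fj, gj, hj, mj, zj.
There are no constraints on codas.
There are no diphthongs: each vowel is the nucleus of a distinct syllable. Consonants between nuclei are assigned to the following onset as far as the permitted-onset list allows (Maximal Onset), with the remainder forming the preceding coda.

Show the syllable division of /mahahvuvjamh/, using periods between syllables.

Vowels present: a, a, u, a; each is a nucleus, giving 4 syllables.
V1 /a/ – V2 /a/: /h/ is a single consonant, so it becomes the next onset.
V2 /a/ – V3 /u/: /hv/ — longest licit onset from the right is /v/, leaving /h/ as coda.
V3 /u/ – V4 /a/: /vj/ splits as /v/ + /j/ (/j/ is the longest suffix that is a licit onset).

ma.hah.vuv.jamh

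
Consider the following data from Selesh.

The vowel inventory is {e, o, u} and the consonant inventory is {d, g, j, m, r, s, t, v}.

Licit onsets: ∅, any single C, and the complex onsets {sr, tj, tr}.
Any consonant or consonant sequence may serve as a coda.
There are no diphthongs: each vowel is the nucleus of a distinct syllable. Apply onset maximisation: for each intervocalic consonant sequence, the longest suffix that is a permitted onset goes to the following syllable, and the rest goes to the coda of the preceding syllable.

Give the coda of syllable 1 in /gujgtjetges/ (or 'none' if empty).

Vowels present: u, e, e; each is a nucleus, giving 3 syllables.
/u…e/ gap (V1→V2): /jgtj/ — longest licit onset from the right is /tj/, leaving /jg/ as coda.
/e…e/ gap (V2→V3): cluster /tg/ — the longest permitted-onset suffix is /g/; onset = /g/, preceding coda = /t/.
Result: gujg.tjet.ges.
Syllable 1 is /gujg/: onset /g/, nucleus /u/, coda /jg/.

jg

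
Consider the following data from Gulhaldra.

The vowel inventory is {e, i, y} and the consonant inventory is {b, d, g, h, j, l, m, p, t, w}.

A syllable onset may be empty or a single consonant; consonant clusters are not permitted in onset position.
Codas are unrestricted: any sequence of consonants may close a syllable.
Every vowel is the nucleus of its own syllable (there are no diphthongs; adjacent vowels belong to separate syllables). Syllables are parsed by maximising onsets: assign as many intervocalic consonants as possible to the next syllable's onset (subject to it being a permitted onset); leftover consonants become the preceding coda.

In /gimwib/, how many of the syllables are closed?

Vowels present: i, i; each is a nucleus, giving 2 syllables.
/i…i/ gap (V1→V2): /mw/ splits as /m/ + /w/ (/w/ is the longest suffix that is a licit onset).
Syllabification: gim.wib.
Classifying each syllable: /gim/ (closed), /wib/ (closed).
Closed syllables: 2.

2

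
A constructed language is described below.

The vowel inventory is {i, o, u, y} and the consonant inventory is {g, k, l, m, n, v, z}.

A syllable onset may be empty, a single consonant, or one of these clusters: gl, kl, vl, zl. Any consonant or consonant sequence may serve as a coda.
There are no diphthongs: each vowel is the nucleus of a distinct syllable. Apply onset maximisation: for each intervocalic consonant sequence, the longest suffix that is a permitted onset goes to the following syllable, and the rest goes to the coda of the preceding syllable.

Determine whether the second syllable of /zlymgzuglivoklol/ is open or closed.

open

Vowels present: y, u, i, o, o; each is a nucleus, giving 5 syllables.
/y…u/ gap (V1→V2): cluster /mgz/ — the longest permitted-onset suffix is /z/; onset = /z/, preceding coda = /mg/.
/u…i/ gap (V2→V3): /gl/ — entire cluster is a permitted onset → onset /gl/, coda ∅.
/i…o/ gap (V3→V4): just /v/ — single C goes to the following onset.
/o…o/ gap (V4→V5): cluster /kl/ — /kl/ is itself a permitted onset, so the whole cluster goes right; preceding coda = ∅.
Syllabification: zlymg.zu.gli.vo.klol.
Syllable 2 is /zu/; it ends in its nucleus with no coda, so it is open.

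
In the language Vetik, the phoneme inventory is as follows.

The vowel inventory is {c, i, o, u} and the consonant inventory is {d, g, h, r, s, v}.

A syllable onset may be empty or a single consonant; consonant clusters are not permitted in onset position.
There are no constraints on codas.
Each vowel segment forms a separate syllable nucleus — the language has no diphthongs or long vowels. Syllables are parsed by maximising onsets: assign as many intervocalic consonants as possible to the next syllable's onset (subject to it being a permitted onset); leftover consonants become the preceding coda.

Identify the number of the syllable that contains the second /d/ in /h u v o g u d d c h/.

Nuclei (vowels): u, o, u, c → 4 syllables.
/u…o/ gap (V1→V2): /v/ is a single consonant, so it becomes the next onset.
/o…u/ gap (V2→V3): just /g/ — single C goes to the following onset.
/u…c/ gap (V3→V4): /dd/ — longest licit onset from the right is /d/, leaving /d/ as coda.
Syllabification: hu.vo.gud.dch.
The second /d/ is in the onset of syllable 4 (/dch/).

4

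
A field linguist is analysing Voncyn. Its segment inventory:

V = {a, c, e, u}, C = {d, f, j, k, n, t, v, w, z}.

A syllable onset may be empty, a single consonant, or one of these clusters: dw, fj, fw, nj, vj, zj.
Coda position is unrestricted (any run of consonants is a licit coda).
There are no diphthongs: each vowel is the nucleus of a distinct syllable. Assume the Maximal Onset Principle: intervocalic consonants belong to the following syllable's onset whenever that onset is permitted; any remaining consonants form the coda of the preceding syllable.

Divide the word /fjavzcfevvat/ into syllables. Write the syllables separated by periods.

fjav.zc.fev.vat

Vowels present: a, c, e, a; each is a nucleus, giving 4 syllables.
/a…c/ gap (V1→V2): /vz/ splits as /v/ + /z/ (/z/ is the longest suffix that is a licit onset).
/c…e/ gap (V2→V3): /f/ is a single consonant, so it becomes the next onset.
/e…a/ gap (V3→V4): /vv/ splits as /v/ + /v/ (/v/ is the longest suffix that is a licit onset).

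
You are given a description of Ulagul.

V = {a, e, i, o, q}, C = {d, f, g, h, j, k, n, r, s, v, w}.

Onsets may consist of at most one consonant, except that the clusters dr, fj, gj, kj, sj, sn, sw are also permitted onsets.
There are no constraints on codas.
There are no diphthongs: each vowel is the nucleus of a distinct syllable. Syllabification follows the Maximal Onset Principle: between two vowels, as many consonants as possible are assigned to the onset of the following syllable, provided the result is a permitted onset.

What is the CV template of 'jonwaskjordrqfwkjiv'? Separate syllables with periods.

CVC.CVC.CCVC.CCVCC.CCVC

The vowels are o, a, o, q, i — 5 nuclei, so 5 syllables.
V1 /o/ – V2 /a/: /nw/ splits as /n/ + /w/ (/w/ is the longest suffix that is a licit onset).
V2 /a/ – V3 /o/: /skj/ — longest licit onset from the right is /kj/, leaving /s/ as coda.
V3 /o/ – V4 /q/: /rdr/ splits as /r/ + /dr/ (/dr/ is the longest suffix that is a licit onset).
V4 /q/ – V5 /i/: /fwkj/ — longest licit onset from the right is /kj/, leaving /fw/ as coda.
Putting it together: jon.was.kjor.drqfw.kjiv.
Mapping each syllable to C/V: /jon/ → CVC, /was/ → CVC, /kjor/ → CCVC, /drqfw/ → CCVCC, /kjiv/ → CCVC.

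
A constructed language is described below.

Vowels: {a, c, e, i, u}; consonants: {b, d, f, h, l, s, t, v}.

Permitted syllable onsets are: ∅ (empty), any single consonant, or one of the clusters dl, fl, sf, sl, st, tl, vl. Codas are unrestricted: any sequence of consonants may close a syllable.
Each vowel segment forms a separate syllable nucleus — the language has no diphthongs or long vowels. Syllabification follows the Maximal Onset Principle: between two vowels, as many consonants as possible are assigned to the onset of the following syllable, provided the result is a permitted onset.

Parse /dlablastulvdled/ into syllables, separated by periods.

Vowels present: a, a, u, e; each is a nucleus, giving 4 syllables.
V1 /a/ – V2 /a/: /bl/; trying suffixes from longest down, /l/ is the first permitted one, so coda /b/ | onset /l/.
V2 /a/ – V3 /u/: cluster /st/ — /st/ is itself a permitted onset, so the whole cluster goes right; preceding coda = ∅.
V3 /u/ – V4 /e/: cluster /lvdl/ — the longest permitted-onset suffix is /dl/; onset = /dl/, preceding coda = /lv/.

dlab.la.stulv.dled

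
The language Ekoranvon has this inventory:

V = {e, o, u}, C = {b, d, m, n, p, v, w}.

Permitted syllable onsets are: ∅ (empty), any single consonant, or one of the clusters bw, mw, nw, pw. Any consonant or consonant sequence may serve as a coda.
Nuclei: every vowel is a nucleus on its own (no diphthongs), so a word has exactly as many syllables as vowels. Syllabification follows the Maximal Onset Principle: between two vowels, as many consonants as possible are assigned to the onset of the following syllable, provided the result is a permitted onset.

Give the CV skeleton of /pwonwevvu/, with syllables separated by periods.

Nuclei (vowels): o, e, u → 3 syllables.
V1 /o/ – V2 /e/: cluster /nw/ — /nw/ is itself a permitted onset, so the whole cluster goes right; preceding coda = ∅.
V2 /e/ – V3 /u/: /vv/; trying suffixes from longest down, /v/ is the first permitted one, so coda /v/ | onset /v/.
So the parse is pwo.nwev.vu.
Mapping each syllable to C/V: /pwo/ → CCV, /nwev/ → CCVC, /vu/ → CV.

CCV.CCVC.CV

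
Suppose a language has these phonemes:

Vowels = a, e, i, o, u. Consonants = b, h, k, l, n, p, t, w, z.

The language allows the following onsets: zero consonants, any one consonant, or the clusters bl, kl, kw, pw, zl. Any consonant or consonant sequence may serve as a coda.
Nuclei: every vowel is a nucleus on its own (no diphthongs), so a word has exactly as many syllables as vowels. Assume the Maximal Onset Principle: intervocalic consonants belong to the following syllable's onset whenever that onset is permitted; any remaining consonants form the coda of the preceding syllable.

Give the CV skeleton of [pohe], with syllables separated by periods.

CV.CV

Vowels present: o, e; each is a nucleus, giving 2 syllables.
Between /o/ (V1) and /e/ (V2): /h/ → onset of the next syllable (single consonants are always licit onsets).
Putting it together: po.he.
Mapping each syllable to C/V: /po/ → CV, /he/ → CV.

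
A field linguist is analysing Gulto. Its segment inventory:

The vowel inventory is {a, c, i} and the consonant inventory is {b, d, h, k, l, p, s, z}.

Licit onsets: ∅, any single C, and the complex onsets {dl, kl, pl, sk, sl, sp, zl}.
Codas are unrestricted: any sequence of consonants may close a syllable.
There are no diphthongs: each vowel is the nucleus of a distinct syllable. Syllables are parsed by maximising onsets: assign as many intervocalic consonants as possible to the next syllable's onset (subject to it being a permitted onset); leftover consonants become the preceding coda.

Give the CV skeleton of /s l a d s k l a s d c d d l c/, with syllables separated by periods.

Vowels present: a, a, c, c; each is a nucleus, giving 4 syllables.
/a…a/ gap (V1→V2): /dskl/; trying suffixes from longest down, /kl/ is the first permitted one, so coda /ds/ | onset /kl/.
/a…c/ gap (V2→V3): /sd/ splits as /s/ + /d/ (/d/ is the longest suffix that is a licit onset).
/c…c/ gap (V3→V4): /ddl/; trying suffixes from longest down, /dl/ is the first permitted one, so coda /d/ | onset /dl/.
Result: slads.klas.dcd.dlc.
Mapping each syllable to C/V: /slads/ → CCVCC, /klas/ → CCVC, /dcd/ → CVC, /dlc/ → CCV.

CCVCC.CCVC.CVC.CCV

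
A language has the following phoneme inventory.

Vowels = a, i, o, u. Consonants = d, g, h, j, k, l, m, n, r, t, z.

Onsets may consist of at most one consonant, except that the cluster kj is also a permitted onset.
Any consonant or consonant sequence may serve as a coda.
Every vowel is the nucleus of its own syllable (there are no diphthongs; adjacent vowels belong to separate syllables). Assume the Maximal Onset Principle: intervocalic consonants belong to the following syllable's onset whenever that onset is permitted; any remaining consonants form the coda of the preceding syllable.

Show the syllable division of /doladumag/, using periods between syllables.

Nuclei (vowels): o, a, u, a → 4 syllables.
V1 /o/ – V2 /a/: just /l/ — single C goes to the following onset.
V2 /a/ – V3 /u/: just /d/ — single C goes to the following onset.
V3 /u/ – V4 /a/: /m/ → onset of the next syllable (single consonants are always licit onsets).

do.la.du.mag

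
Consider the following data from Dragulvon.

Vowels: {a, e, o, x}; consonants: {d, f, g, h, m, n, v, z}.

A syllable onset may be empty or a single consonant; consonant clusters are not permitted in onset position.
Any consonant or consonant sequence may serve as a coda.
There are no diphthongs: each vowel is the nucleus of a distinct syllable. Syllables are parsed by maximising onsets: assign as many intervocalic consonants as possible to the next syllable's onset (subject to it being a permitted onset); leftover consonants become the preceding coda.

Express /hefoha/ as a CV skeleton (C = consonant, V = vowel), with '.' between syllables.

CV.CV.CV

The vowels are e, o, a — 3 nuclei, so 3 syllables.
σ1/σ2 boundary: /f/ → onset of the next syllable (single consonants are always licit onsets).
σ2/σ3 boundary: /h/ is a single consonant, so it becomes the next onset.
Syllabification: he.fo.ha.
Mapping each syllable to C/V: /he/ → CV, /fo/ → CV, /ha/ → CV.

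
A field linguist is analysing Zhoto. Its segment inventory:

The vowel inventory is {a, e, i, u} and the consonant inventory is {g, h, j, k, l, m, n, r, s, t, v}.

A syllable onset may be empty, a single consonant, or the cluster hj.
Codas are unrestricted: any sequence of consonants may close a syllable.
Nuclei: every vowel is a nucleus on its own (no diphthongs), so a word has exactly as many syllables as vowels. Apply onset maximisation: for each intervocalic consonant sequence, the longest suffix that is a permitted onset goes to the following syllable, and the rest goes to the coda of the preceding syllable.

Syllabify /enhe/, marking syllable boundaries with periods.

The vowels are e, e — 2 nuclei, so 2 syllables.
Between /e/ (V1) and /e/ (V2): /nh/ — longest licit onset from the right is /h/, leaving /n/ as coda.

en.he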